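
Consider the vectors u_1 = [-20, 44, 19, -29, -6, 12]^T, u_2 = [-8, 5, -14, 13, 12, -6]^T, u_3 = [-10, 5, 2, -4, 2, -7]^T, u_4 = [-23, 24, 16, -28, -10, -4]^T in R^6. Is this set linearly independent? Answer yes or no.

yes

Form the matrix with these vectors as rows and row reduce.
R2 ← R2 − (2/5)·R1: [0, -63/5, -108/5, 123/5, 72/5, -54/5]
R3 ← R3 − (1/2)·R1: [0, -17, -15/2, 21/2, 5, -13]
R4 ← R4 − (23/20)·R1: [0, -133/5, -117/20, 107/20, -31/10, -89/5]
R3 ← R3 − (85/63)·R2: [0, 0, 303/14, -953/42, -101/7, 11/7]
R4 ← R4 − (19/9)·R2: [0, 0, 159/4, -559/12, -67/2, 5]
R4 ← R4 − (371/202)·R3: [0, 0, 0, -2975/606, -7, 427/202]
4 nonzero rows, so the 4 vectors span a space of dimension 4.
Since 4 = 4, the vectors are linearly independent.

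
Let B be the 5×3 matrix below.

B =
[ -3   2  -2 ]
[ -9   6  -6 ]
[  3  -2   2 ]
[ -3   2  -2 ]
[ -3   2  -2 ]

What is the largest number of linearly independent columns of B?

1

Row reduce to echelon form.
R2 ← R2 − (3)·R1: [0, 0, 0]
R3 ← R3 + R1: [0, 0, 0]
R4 ← R4 − R1: [0, 0, 0]
R5 ← R5 − R1: [0, 0, 0]
Echelon form has 1 nonzero row, so rank(B) = 1.
The rank gives the maximum number of linearly independent columns: 1.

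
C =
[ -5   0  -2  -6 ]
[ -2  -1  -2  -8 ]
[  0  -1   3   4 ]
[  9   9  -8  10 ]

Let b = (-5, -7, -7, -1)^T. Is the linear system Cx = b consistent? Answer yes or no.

Row reduce the augmented matrix [C | b].
R2 ← R2 − (2/5)·R1: [0, -1, -6/5, -28/5, -5]
R4 ← R4 + (9/5)·R1: [0, 9, -58/5, -4/5, -10]
R3 ← R3 − R2: [0, 0, 21/5, 48/5, -2]
R4 ← R4 + (9)·R2: [0, 0, -112/5, -256/5, -55]
R4 ← R4 + (16/3)·R3: [0, 0, 0, 0, -197/3]
The echelon form has 4 nonzero rows; the last pivot sits in the augmented column, so rank(C) = 3 but rank([C|b]) = 4.
Since the ranks differ, the system is inconsistent.

no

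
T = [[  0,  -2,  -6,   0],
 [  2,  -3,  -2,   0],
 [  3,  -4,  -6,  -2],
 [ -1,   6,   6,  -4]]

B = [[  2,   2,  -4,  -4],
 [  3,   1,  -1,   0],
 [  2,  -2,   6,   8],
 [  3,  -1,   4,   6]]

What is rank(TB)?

2

First compute TB:
[[-18,  10, -34, -48],
 [ -9,   5, -17, -24],
 [-24,  16, -52, -72],
 [ 16,  -4,  18,  28]]
Now row reduce the product.
R2 ← R2 − (1/2)·R1: [0, 0, 0, 0]
R3 ← R3 − (4/3)·R1: [0, 8/3, -20/3, -8]
R4 ← R4 + (8/9)·R1: [0, 44/9, -110/9, -44/3]
Swap R2 ↔ R3
R4 ← R4 − (11/6)·R2: [0, 0, 0, 0]
2 nonzero rows, so rank(TB) = 2.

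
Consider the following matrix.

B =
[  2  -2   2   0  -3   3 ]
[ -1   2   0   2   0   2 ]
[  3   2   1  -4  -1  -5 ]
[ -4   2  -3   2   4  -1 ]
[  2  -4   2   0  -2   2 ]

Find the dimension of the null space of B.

Row reduce to echelon form.
R2 ← R2 + (1/2)·R1: [0, 1, 1, 2, -3/2, 7/2]
R3 ← R3 − (3/2)·R1: [0, 5, -2, -4, 7/2, -19/2]
R4 ← R4 + (2)·R1: [0, -2, 1, 2, -2, 5]
R5 ← R5 − R1: [0, -2, 0, 0, 1, -1]
R3 ← R3 − (5)·R2: [0, 0, -7, -14, 11, -27]
R4 ← R4 + (2)·R2: [0, 0, 3, 6, -5, 12]
R5 ← R5 + (2)·R2: [0, 0, 2, 4, -2, 6]
R4 ← R4 + (3/7)·R3: [0, 0, 0, 0, -2/7, 3/7]
R5 ← R5 + (2/7)·R3: [0, 0, 0, 0, 8/7, -12/7]
R5 ← R5 + (4)·R4: [0, 0, 0, 0, 0, 0]
4 nonzero rows, so rank(B) = 4.
B has 6 columns; by rank–nullity, nullity = 6 − 4 = 2.

2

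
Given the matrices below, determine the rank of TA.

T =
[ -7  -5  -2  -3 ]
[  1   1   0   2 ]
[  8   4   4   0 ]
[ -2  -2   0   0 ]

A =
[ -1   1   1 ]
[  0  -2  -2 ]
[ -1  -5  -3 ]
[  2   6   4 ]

3

First compute TA:
[[  3,  -5,  -3],
 [  3,  11,   7],
 [-12, -20, -12],
 [  2,   2,   2]]
Now row reduce the product.
R2 ← R2 − R1: [0, 16, 10]
R3 ← R3 + (4)·R1: [0, -40, -24]
R4 ← R4 − (2/3)·R1: [0, 16/3, 4]
R3 ← R3 + (5/2)·R2: [0, 0, 1]
R4 ← R4 − (1/3)·R2: [0, 0, 2/3]
R4 ← R4 − (2/3)·R3: [0, 0, 0]
3 nonzero rows, so rank(TA) = 3.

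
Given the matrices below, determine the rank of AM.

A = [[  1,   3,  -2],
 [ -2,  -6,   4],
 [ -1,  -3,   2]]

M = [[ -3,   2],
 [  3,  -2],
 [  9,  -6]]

1

First compute AM:
[[-12,   8],
 [ 24, -16],
 [ 12,  -8]]
Now row reduce the product.
R2 ← R2 + (2)·R1: [0, 0]
R3 ← R3 + R1: [0, 0]
1 nonzero row, so rank(AM) = 1.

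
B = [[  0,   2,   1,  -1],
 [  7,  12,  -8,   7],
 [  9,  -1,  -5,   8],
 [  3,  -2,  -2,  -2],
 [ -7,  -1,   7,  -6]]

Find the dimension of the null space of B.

Row reduce to echelon form.
Swap R1 ↔ R2
R3 ← R3 − (9/7)·R1: [0, -115/7, 37/7, -1]
R4 ← R4 − (3/7)·R1: [0, -50/7, 10/7, -5]
R5 ← R5 + R1: [0, 11, -1, 1]
R3 ← R3 + (115/14)·R2: [0, 0, 27/2, -129/14]
R4 ← R4 + (25/7)·R2: [0, 0, 5, -60/7]
R5 ← R5 − (11/2)·R2: [0, 0, -13/2, 13/2]
R4 ← R4 − (10/27)·R3: [0, 0, 0, -325/63]
R5 ← R5 + (13/27)·R3: [0, 0, 0, 130/63]
R5 ← R5 + (2/5)·R4: [0, 0, 0, 0]
4 nonzero rows, so rank(B) = 4.
B has 4 columns; by rank–nullity, nullity = 4 − 4 = 0.

0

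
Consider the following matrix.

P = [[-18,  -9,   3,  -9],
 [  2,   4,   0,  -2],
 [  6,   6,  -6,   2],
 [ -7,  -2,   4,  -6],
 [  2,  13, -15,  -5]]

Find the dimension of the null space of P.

1

Row reduce to echelon form.
R2 ← R2 + (1/9)·R1: [0, 3, 1/3, -3]
R3 ← R3 + (1/3)·R1: [0, 3, -5, -1]
R4 ← R4 − (7/18)·R1: [0, 3/2, 17/6, -5/2]
R5 ← R5 + (1/9)·R1: [0, 12, -44/3, -6]
R3 ← R3 − R2: [0, 0, -16/3, 2]
R4 ← R4 − (1/2)·R2: [0, 0, 8/3, -1]
R5 ← R5 − (4)·R2: [0, 0, -16, 6]
R4 ← R4 + (1/2)·R3: [0, 0, 0, 0]
R5 ← R5 − (3)·R3: [0, 0, 0, 0]
3 nonzero rows, so rank(P) = 3.
P has 4 columns; by rank–nullity, nullity = 4 − 3 = 1.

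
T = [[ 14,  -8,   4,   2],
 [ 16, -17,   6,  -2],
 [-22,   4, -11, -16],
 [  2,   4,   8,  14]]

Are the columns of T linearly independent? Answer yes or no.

Row reduce T to echelon form.
R2 ← R2 − (8/7)·R1: [0, -55/7, 10/7, -30/7]
R3 ← R3 + (11/7)·R1: [0, -60/7, -33/7, -90/7]
R4 ← R4 − (1/7)·R1: [0, 36/7, 52/7, 96/7]
R3 ← R3 − (12/11)·R2: [0, 0, -69/11, -90/11]
R4 ← R4 + (36/55)·R2: [0, 0, 92/11, 120/11]
R4 ← R4 + (4/3)·R3: [0, 0, 0, 0]
3 pivots among 4 columns.
Only 3 < 4 pivot columns, so the columns are linearly dependent.

no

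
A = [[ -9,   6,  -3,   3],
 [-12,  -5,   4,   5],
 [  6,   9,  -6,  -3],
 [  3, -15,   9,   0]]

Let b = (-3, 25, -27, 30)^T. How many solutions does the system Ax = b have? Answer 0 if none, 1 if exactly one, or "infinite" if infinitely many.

infinite

Row reduce the augmented matrix [A | b].
R2 ← R2 − (4/3)·R1: [0, -13, 8, 1, 29]
R3 ← R3 + (2/3)·R1: [0, 13, -8, -1, -29]
R4 ← R4 + (1/3)·R1: [0, -13, 8, 1, 29]
R3 ← R3 + R2: [0, 0, 0, 0, 0]
R4 ← R4 − R2: [0, 0, 0, 0, 0]
The echelon form has 2 nonzero rows, and every pivot lies in the first 4 columns, so rank(A) = rank([A|b]) = 2.
The system is consistent.
rank = 2 < 4 unknowns, so there are infinitely many solutions.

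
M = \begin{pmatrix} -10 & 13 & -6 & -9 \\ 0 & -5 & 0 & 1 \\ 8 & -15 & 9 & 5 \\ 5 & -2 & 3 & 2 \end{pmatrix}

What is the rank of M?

4

Row reduce to echelon form.
R3 ← R3 + (4/5)·R1: [0, -23/5, 21/5, -11/5]
R4 ← R4 + (1/2)·R1: [0, 9/2, 0, -5/2]
R3 ← R3 − (23/25)·R2: [0, 0, 21/5, -78/25]
R4 ← R4 + (9/10)·R2: [0, 0, 0, -8/5]
Echelon form has 4 nonzero rows, so rank(M) = 4.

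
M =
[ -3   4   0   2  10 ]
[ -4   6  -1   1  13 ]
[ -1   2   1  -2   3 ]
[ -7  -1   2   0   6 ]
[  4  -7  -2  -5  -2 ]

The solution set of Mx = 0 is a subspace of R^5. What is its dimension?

Row reduce to echelon form.
R2 ← R2 − (4/3)·R1: [0, 2/3, -1, -5/3, -1/3]
R3 ← R3 − (1/3)·R1: [0, 2/3, 1, -8/3, -1/3]
R4 ← R4 − (7/3)·R1: [0, -31/3, 2, -14/3, -52/3]
R5 ← R5 + (4/3)·R1: [0, -5/3, -2, -7/3, 34/3]
R3 ← R3 − R2: [0, 0, 2, -1, 0]
R4 ← R4 + (31/2)·R2: [0, 0, -27/2, -61/2, -45/2]
R5 ← R5 + (5/2)·R2: [0, 0, -9/2, -13/2, 21/2]
R4 ← R4 + (27/4)·R3: [0, 0, 0, -149/4, -45/2]
R5 ← R5 + (9/4)·R3: [0, 0, 0, -35/4, 21/2]
R5 ← R5 − (35/149)·R4: [0, 0, 0, 0, 2352/149]
5 nonzero rows, so rank(M) = 5.
M has 5 columns; by rank–nullity, nullity = 5 − 5 = 0.

0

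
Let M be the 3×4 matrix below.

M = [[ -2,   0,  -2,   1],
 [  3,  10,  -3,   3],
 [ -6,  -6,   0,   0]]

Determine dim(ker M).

1

Row reduce to echelon form.
R2 ← R2 + (3/2)·R1: [0, 10, -6, 9/2]
R3 ← R3 − (3)·R1: [0, -6, 6, -3]
R3 ← R3 + (3/5)·R2: [0, 0, 12/5, -3/10]
3 nonzero rows, so rank(M) = 3.
M has 4 columns; by rank–nullity, nullity = 4 − 3 = 1.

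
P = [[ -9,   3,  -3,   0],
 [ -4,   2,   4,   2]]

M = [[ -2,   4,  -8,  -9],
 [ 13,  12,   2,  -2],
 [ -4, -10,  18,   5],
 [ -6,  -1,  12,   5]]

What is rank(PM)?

First compute PM:
[[ 69,  30,  24,  60],
 [  6, -34, 132,  62]]
Now row reduce the product.
R2 ← R2 − (2/23)·R1: [0, -842/23, 2988/23, 1306/23]
2 nonzero rows, so rank(PM) = 2.

2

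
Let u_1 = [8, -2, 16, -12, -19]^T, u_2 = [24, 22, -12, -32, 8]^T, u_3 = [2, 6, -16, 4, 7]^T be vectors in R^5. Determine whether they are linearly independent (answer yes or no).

yes

Form the matrix with these vectors as rows and row reduce.
R2 ← R2 − (3)·R1: [0, 28, -60, 4, 65]
R3 ← R3 − (1/4)·R1: [0, 13/2, -20, 7, 47/4]
R3 ← R3 − (13/56)·R2: [0, 0, -85/14, 85/14, -187/56]
3 nonzero rows, so the 3 vectors span a space of dimension 3.
Since 3 = 3, the vectors are linearly independent.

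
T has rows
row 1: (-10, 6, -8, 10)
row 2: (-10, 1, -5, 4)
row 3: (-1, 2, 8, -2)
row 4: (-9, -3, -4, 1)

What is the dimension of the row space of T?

Row reduce to echelon form.
R2 ← R2 − R1: [0, -5, 3, -6]
R3 ← R3 − (1/10)·R1: [0, 7/5, 44/5, -3]
R4 ← R4 − (9/10)·R1: [0, -42/5, 16/5, -8]
R3 ← R3 + (7/25)·R2: [0, 0, 241/25, -117/25]
R4 ← R4 − (42/25)·R2: [0, 0, -46/25, 52/25]
R4 ← R4 + (46/241)·R3: [0, 0, 0, 286/241]
Echelon form has 4 nonzero rows, so rank(T) = 4.
The row space has dimension equal to the rank: 4.

4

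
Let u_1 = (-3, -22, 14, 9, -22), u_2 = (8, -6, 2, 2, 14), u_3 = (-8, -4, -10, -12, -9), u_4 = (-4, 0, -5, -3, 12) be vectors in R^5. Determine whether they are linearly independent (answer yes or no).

yes

Form the matrix with these vectors as rows and row reduce.
R2 ← R2 + (8/3)·R1: [0, -194/3, 118/3, 26, -134/3]
R3 ← R3 − (8/3)·R1: [0, 164/3, -142/3, -36, 149/3]
R4 ← R4 − (4/3)·R1: [0, 88/3, -71/3, -15, 124/3]
R3 ← R3 + (82/97)·R2: [0, 0, -1366/97, -1360/97, 1155/97]
R4 ← R4 + (44/97)·R2: [0, 0, -565/97, -311/97, 2044/97]
R4 ← R4 − (565/1366)·R3: [0, 0, 0, 1771/683, 22057/1366]
4 nonzero rows, so the 4 vectors span a space of dimension 4.
Since 4 = 4, the vectors are linearly independent.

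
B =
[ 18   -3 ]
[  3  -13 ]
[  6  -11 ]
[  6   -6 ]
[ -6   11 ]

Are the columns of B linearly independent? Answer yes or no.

Row reduce B to echelon form.
R2 ← R2 − (1/6)·R1: [0, -25/2]
R3 ← R3 − (1/3)·R1: [0, -10]
R4 ← R4 − (1/3)·R1: [0, -5]
R5 ← R5 + (1/3)·R1: [0, 10]
R3 ← R3 − (4/5)·R2: [0, 0]
R4 ← R4 − (2/5)·R2: [0, 0]
R5 ← R5 + (4/5)·R2: [0, 0]
2 pivots among 2 columns.
Every column is a pivot column, so the columns are linearly independent.

yes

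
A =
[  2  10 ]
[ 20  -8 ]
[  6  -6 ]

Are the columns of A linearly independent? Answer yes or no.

Row reduce A to echelon form.
R2 ← R2 − (10)·R1: [0, -108]
R3 ← R3 − (3)·R1: [0, -36]
R3 ← R3 − (1/3)·R2: [0, 0]
2 pivots among 2 columns.
Every column is a pivot column, so the columns are linearly independent.

yes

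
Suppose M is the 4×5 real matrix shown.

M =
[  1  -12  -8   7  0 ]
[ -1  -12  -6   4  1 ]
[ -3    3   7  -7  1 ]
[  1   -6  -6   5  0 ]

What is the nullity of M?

Row reduce to echelon form.
R2 ← R2 + R1: [0, -24, -14, 11, 1]
R3 ← R3 + (3)·R1: [0, -33, -17, 14, 1]
R4 ← R4 − R1: [0, 6, 2, -2, 0]
R3 ← R3 − (11/8)·R2: [0, 0, 9/4, -9/8, -3/8]
R4 ← R4 + (1/4)·R2: [0, 0, -3/2, 3/4, 1/4]
R4 ← R4 + (2/3)·R3: [0, 0, 0, 0, 0]
3 nonzero rows, so rank(M) = 3.
M has 5 columns; by rank–nullity, nullity = 5 − 3 = 2.

2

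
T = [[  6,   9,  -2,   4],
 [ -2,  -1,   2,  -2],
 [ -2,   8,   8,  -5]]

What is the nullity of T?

Row reduce to echelon form.
R2 ← R2 + (1/3)·R1: [0, 2, 4/3, -2/3]
R3 ← R3 + (1/3)·R1: [0, 11, 22/3, -11/3]
R3 ← R3 − (11/2)·R2: [0, 0, 0, 0]
2 nonzero rows, so rank(T) = 2.
T has 4 columns; by rank–nullity, nullity = 4 − 2 = 2.

2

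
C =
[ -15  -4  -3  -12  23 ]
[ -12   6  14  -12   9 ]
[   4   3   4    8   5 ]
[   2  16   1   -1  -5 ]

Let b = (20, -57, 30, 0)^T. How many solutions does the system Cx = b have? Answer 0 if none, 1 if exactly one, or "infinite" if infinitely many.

Row reduce the augmented matrix [C | b].
R2 ← R2 − (4/5)·R1: [0, 46/5, 82/5, -12/5, -47/5, -73]
R3 ← R3 + (4/15)·R1: [0, 29/15, 16/5, 24/5, 167/15, 106/3]
R4 ← R4 + (2/15)·R1: [0, 232/15, 3/5, -13/5, -29/15, 8/3]
R3 ← R3 − (29/138)·R2: [0, 0, -17/69, 122/23, 603/46, 2331/46]
R4 ← R4 − (116/69)·R2: [0, 0, -1861/69, 33/23, 319/23, 2884/23]
R4 ← R4 − (1861/17)·R3: [0, 0, 0, -9847/17, -48319/34, -184345/34]
The echelon form has 4 nonzero rows, and every pivot lies in the first 5 columns, so rank(C) = rank([C|b]) = 4.
The system is consistent.
rank = 4 < 5 unknowns, so there are infinitely many solutions.

infinite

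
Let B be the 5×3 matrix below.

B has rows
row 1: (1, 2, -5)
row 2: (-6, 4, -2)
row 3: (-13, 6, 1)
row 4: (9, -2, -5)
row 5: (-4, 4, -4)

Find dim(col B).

Row reduce to echelon form.
R2 ← R2 + (6)·R1: [0, 16, -32]
R3 ← R3 + (13)·R1: [0, 32, -64]
R4 ← R4 − (9)·R1: [0, -20, 40]
R5 ← R5 + (4)·R1: [0, 12, -24]
R3 ← R3 − (2)·R2: [0, 0, 0]
R4 ← R4 + (5/4)·R2: [0, 0, 0]
R5 ← R5 − (3/4)·R2: [0, 0, 0]
Echelon form has 2 nonzero rows, so rank(B) = 2.
The column space has dimension equal to the rank: 2.

2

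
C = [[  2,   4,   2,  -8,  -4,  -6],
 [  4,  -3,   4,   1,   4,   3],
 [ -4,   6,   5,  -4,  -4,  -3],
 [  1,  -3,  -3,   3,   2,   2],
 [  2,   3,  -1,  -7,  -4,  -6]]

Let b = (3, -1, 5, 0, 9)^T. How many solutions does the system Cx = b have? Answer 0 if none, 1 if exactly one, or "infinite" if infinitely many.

0

Row reduce the augmented matrix [C | b].
R2 ← R2 − (2)·R1: [0, -11, 0, 17, 12, 15, -7]
R3 ← R3 + (2)·R1: [0, 14, 9, -20, -12, -15, 11]
R4 ← R4 − (1/2)·R1: [0, -5, -4, 7, 4, 5, -3/2]
R5 ← R5 − R1: [0, -1, -3, 1, 0, 0, 6]
R3 ← R3 + (14/11)·R2: [0, 0, 9, 18/11, 36/11, 45/11, 23/11]
R4 ← R4 − (5/11)·R2: [0, 0, -4, -8/11, -16/11, -20/11, 37/22]
R5 ← R5 − (1/11)·R2: [0, 0, -3, -6/11, -12/11, -15/11, 73/11]
R4 ← R4 + (4/9)·R3: [0, 0, 0, 0, 0, 0, 47/18]
R5 ← R5 + (1/3)·R3: [0, 0, 0, 0, 0, 0, 22/3]
R5 ← R5 − (132/47)·R4: [0, 0, 0, 0, 0, 0, 0]
The echelon form has 4 nonzero rows; the last pivot sits in the augmented column, so rank(C) = 3 but rank([C|b]) = 4.
Since the ranks differ, the system is inconsistent.
It has no solutions.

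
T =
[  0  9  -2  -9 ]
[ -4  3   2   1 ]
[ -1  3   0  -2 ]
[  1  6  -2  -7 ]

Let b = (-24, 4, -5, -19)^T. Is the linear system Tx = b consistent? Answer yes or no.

Row reduce the augmented matrix [T | b].
Swap R1 ↔ R2
R3 ← R3 − (1/4)·R1: [0, 9/4, -1/2, -9/4, -6]
R4 ← R4 + (1/4)·R1: [0, 27/4, -3/2, -27/4, -18]
R3 ← R3 − (1/4)·R2: [0, 0, 0, 0, 0]
R4 ← R4 − (3/4)·R2: [0, 0, 0, 0, 0]
The echelon form has 2 nonzero rows, and every pivot lies in the first 4 columns, so rank(T) = rank([T|b]) = 2.
The system is consistent.

yes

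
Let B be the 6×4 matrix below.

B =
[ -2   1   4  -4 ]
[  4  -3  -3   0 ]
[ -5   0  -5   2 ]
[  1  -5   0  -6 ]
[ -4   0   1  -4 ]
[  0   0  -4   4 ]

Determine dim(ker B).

0

Row reduce to echelon form.
R2 ← R2 + (2)·R1: [0, -1, 5, -8]
R3 ← R3 − (5/2)·R1: [0, -5/2, -15, 12]
R4 ← R4 + (1/2)·R1: [0, -9/2, 2, -8]
R5 ← R5 − (2)·R1: [0, -2, -7, 4]
R3 ← R3 − (5/2)·R2: [0, 0, -55/2, 32]
R4 ← R4 − (9/2)·R2: [0, 0, -41/2, 28]
R5 ← R5 − (2)·R2: [0, 0, -17, 20]
R4 ← R4 − (41/55)·R3: [0, 0, 0, 228/55]
R5 ← R5 − (34/55)·R3: [0, 0, 0, 12/55]
R6 ← R6 − (8/55)·R3: [0, 0, 0, -36/55]
R5 ← R5 − (1/19)·R4: [0, 0, 0, 0]
R6 ← R6 + (3/19)·R4: [0, 0, 0, 0]
4 nonzero rows, so rank(B) = 4.
B has 4 columns; by rank–nullity, nullity = 4 − 4 = 0.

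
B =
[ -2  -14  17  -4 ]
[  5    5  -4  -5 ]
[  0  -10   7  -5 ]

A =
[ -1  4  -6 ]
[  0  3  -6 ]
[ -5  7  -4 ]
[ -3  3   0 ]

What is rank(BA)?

First compute BA:
[[-71,  57,  28],
 [ 30,  -8, -44],
 [-20,   4,  32]]
Now row reduce the product.
R2 ← R2 + (30/71)·R1: [0, 1142/71, -2284/71]
R3 ← R3 − (20/71)·R1: [0, -856/71, 1712/71]
R3 ← R3 + (428/571)·R2: [0, 0, 0]
2 nonzero rows, so rank(BA) = 2.

2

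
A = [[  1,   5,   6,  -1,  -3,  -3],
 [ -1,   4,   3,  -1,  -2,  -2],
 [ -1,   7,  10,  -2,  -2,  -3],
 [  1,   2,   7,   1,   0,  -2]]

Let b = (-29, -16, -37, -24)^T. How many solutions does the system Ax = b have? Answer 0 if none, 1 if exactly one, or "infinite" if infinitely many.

Row reduce the augmented matrix [A | b].
R2 ← R2 + R1: [0, 9, 9, -2, -5, -5, -45]
R3 ← R3 + R1: [0, 12, 16, -3, -5, -6, -66]
R4 ← R4 − R1: [0, -3, 1, 2, 3, 1, 5]
R3 ← R3 − (4/3)·R2: [0, 0, 4, -1/3, 5/3, 2/3, -6]
R4 ← R4 + (1/3)·R2: [0, 0, 4, 4/3, 4/3, -2/3, -10]
R4 ← R4 − R3: [0, 0, 0, 5/3, -1/3, -4/3, -4]
The echelon form has 4 nonzero rows, and every pivot lies in the first 6 columns, so rank(A) = rank([A|b]) = 4.
The system is consistent.
rank = 4 < 6 unknowns, so there are infinitely many solutions.

infinite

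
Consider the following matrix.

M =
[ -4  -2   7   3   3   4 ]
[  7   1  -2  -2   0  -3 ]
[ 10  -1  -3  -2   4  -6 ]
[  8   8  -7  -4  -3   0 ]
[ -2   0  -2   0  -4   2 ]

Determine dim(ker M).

Row reduce to echelon form.
R2 ← R2 + (7/4)·R1: [0, -5/2, 41/4, 13/4, 21/4, 4]
R3 ← R3 + (5/2)·R1: [0, -6, 29/2, 11/2, 23/2, 4]
R4 ← R4 + (2)·R1: [0, 4, 7, 2, 3, 8]
R5 ← R5 − (1/2)·R1: [0, 1, -11/2, -3/2, -11/2, 0]
R3 ← R3 − (12/5)·R2: [0, 0, -101/10, -23/10, -11/10, -28/5]
R4 ← R4 + (8/5)·R2: [0, 0, 117/5, 36/5, 57/5, 72/5]
R5 ← R5 + (2/5)·R2: [0, 0, -7/5, -1/5, -17/5, 8/5]
R4 ← R4 + (234/101)·R3: [0, 0, 0, 189/101, 894/101, 144/101]
R5 ← R5 − (14/101)·R3: [0, 0, 0, 12/101, -328/101, 240/101]
R5 ← R5 − (4/63)·R4: [0, 0, 0, 0, -80/21, 16/7]
5 nonzero rows, so rank(M) = 5.
M has 6 columns; by rank–nullity, nullity = 6 − 5 = 1.

1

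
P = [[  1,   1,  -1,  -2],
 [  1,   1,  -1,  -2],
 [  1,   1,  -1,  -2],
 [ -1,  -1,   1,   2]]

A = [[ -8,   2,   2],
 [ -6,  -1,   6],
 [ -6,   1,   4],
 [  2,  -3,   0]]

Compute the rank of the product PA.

First compute PA:
[[-12,   6,   4],
 [-12,   6,   4],
 [-12,   6,   4],
 [ 12,  -6,  -4]]
Now row reduce the product.
R2 ← R2 − R1: [0, 0, 0]
R3 ← R3 − R1: [0, 0, 0]
R4 ← R4 + R1: [0, 0, 0]
1 nonzero row, so rank(PA) = 1.

1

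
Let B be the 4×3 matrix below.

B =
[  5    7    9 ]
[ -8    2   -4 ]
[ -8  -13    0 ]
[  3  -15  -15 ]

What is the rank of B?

Row reduce to echelon form.
R2 ← R2 + (8/5)·R1: [0, 66/5, 52/5]
R3 ← R3 + (8/5)·R1: [0, -9/5, 72/5]
R4 ← R4 − (3/5)·R1: [0, -96/5, -102/5]
R3 ← R3 + (3/22)·R2: [0, 0, 174/11]
R4 ← R4 + (16/11)·R2: [0, 0, -58/11]
R4 ← R4 + (1/3)·R3: [0, 0, 0]
Echelon form has 3 nonzero rows, so rank(B) = 3.

3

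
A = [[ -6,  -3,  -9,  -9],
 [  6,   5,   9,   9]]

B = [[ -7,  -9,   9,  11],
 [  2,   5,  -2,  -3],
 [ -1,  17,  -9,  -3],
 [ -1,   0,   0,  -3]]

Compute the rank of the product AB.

2

First compute AB:
[[ 54, -114,  33,  -3],
 [-50, 124, -37,  -3]]
Now row reduce the product.
R2 ← R2 + (25/27)·R1: [0, 166/9, -58/9, -52/9]
2 nonzero rows, so rank(AB) = 2.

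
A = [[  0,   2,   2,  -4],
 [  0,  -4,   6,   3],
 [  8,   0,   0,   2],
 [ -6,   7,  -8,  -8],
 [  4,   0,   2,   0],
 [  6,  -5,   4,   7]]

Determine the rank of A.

3

Row reduce to echelon form.
Swap R1 ↔ R3
R4 ← R4 + (3/4)·R1: [0, 7, -8, -13/2]
R5 ← R5 − (1/2)·R1: [0, 0, 2, -1]
R6 ← R6 − (3/4)·R1: [0, -5, 4, 11/2]
R3 ← R3 + (1/2)·R2: [0, 0, 5, -5/2]
R4 ← R4 + (7/4)·R2: [0, 0, 5/2, -5/4]
R6 ← R6 − (5/4)·R2: [0, 0, -7/2, 7/4]
R4 ← R4 − (1/2)·R3: [0, 0, 0, 0]
R5 ← R5 − (2/5)·R3: [0, 0, 0, 0]
R6 ← R6 + (7/10)·R3: [0, 0, 0, 0]
Echelon form has 3 nonzero rows, so rank(A) = 3.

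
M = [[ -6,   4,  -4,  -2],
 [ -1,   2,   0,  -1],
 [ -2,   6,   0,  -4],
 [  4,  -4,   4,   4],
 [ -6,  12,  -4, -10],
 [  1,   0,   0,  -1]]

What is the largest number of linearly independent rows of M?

3

Row reduce to echelon form.
R2 ← R2 − (1/6)·R1: [0, 4/3, 2/3, -2/3]
R3 ← R3 − (1/3)·R1: [0, 14/3, 4/3, -10/3]
R4 ← R4 + (2/3)·R1: [0, -4/3, 4/3, 8/3]
R5 ← R5 − R1: [0, 8, 0, -8]
R6 ← R6 + (1/6)·R1: [0, 2/3, -2/3, -4/3]
R3 ← R3 − (7/2)·R2: [0, 0, -1, -1]
R4 ← R4 + R2: [0, 0, 2, 2]
R5 ← R5 − (6)·R2: [0, 0, -4, -4]
R6 ← R6 − (1/2)·R2: [0, 0, -1, -1]
R4 ← R4 + (2)·R3: [0, 0, 0, 0]
R5 ← R5 − (4)·R3: [0, 0, 0, 0]
R6 ← R6 − R3: [0, 0, 0, 0]
Echelon form has 3 nonzero rows, so rank(M) = 3.
The rank gives the maximum number of linearly independent rows: 3.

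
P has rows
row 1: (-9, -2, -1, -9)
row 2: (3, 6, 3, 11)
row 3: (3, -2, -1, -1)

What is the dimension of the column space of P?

2

Row reduce to echelon form.
R2 ← R2 + (1/3)·R1: [0, 16/3, 8/3, 8]
R3 ← R3 + (1/3)·R1: [0, -8/3, -4/3, -4]
R3 ← R3 + (1/2)·R2: [0, 0, 0, 0]
Echelon form has 2 nonzero rows, so rank(P) = 2.
The column space has dimension equal to the rank: 2.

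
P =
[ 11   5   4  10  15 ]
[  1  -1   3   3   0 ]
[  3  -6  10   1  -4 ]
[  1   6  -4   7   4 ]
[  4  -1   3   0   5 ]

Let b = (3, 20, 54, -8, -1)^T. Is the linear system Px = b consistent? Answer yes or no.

yes

Row reduce the augmented matrix [P | b].
R2 ← R2 − (1/11)·R1: [0, -16/11, 29/11, 23/11, -15/11, 217/11]
R3 ← R3 − (3/11)·R1: [0, -81/11, 98/11, -19/11, -89/11, 585/11]
R4 ← R4 − (1/11)·R1: [0, 61/11, -48/11, 67/11, 29/11, -91/11]
R5 ← R5 − (4/11)·R1: [0, -31/11, 17/11, -40/11, -5/11, -23/11]
R3 ← R3 − (81/16)·R2: [0, 0, -71/16, -197/16, -19/16, -747/16]
R4 ← R4 + (61/16)·R2: [0, 0, 91/16, 225/16, -41/16, 1071/16]
R5 ← R5 − (31/16)·R2: [0, 0, -57/16, -123/16, 35/16, -645/16]
R4 ← R4 + (91/71)·R3: [0, 0, 0, -122/71, -290/71, 504/71]
R5 ← R5 − (57/71)·R3: [0, 0, 0, 156/71, 223/71, -201/71]
R5 ← R5 + (78/61)·R4: [0, 0, 0, 0, -127/61, 381/61]
The echelon form has 5 nonzero rows, and every pivot lies in the first 5 columns, so rank(P) = rank([P|b]) = 5.
The system is consistent.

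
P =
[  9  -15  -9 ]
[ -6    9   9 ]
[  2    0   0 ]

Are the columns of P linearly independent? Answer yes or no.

yes

Row reduce P to echelon form.
R2 ← R2 + (2/3)·R1: [0, -1, 3]
R3 ← R3 − (2/9)·R1: [0, 10/3, 2]
R3 ← R3 + (10/3)·R2: [0, 0, 12]
3 pivots among 3 columns.
Every column is a pivot column, so the columns are linearly independent.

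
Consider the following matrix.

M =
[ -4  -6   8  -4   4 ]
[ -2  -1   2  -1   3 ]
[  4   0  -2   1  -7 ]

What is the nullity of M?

3

Row reduce to echelon form.
R2 ← R2 − (1/2)·R1: [0, 2, -2, 1, 1]
R3 ← R3 + R1: [0, -6, 6, -3, -3]
R3 ← R3 + (3)·R2: [0, 0, 0, 0, 0]
2 nonzero rows, so rank(M) = 2.
M has 5 columns; by rank–nullity, nullity = 5 − 2 = 3.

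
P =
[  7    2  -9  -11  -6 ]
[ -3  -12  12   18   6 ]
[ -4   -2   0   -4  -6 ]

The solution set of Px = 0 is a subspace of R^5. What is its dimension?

Row reduce to echelon form.
R2 ← R2 + (3/7)·R1: [0, -78/7, 57/7, 93/7, 24/7]
R3 ← R3 + (4/7)·R1: [0, -6/7, -36/7, -72/7, -66/7]
R3 ← R3 − (1/13)·R2: [0, 0, -75/13, -147/13, -126/13]
3 nonzero rows, so rank(P) = 3.
P has 5 columns; by rank–nullity, nullity = 5 − 3 = 2.

2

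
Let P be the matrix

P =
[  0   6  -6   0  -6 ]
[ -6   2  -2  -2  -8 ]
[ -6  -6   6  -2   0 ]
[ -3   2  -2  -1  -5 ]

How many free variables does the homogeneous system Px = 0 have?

3

Row reduce to echelon form.
Swap R1 ↔ R2
R3 ← R3 − R1: [0, -8, 8, 0, 8]
R4 ← R4 − (1/2)·R1: [0, 1, -1, 0, -1]
R3 ← R3 + (4/3)·R2: [0, 0, 0, 0, 0]
R4 ← R4 − (1/6)·R2: [0, 0, 0, 0, 0]
2 nonzero rows, so rank(P) = 2.
P has 5 columns; by rank–nullity, nullity = 5 − 2 = 3.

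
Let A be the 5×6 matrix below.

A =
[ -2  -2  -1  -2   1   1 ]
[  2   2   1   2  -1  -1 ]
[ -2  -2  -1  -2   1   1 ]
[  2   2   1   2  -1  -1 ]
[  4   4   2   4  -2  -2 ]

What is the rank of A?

1

Row reduce to echelon form.
R2 ← R2 + R1: [0, 0, 0, 0, 0, 0]
R3 ← R3 − R1: [0, 0, 0, 0, 0, 0]
R4 ← R4 + R1: [0, 0, 0, 0, 0, 0]
R5 ← R5 + (2)·R1: [0, 0, 0, 0, 0, 0]
Echelon form has 1 nonzero row, so rank(A) = 1.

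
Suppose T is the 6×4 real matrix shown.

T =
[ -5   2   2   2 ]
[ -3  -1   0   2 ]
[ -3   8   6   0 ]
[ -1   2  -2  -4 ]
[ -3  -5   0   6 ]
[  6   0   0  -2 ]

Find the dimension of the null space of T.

1

Row reduce to echelon form.
R2 ← R2 − (3/5)·R1: [0, -11/5, -6/5, 4/5]
R3 ← R3 − (3/5)·R1: [0, 34/5, 24/5, -6/5]
R4 ← R4 − (1/5)·R1: [0, 8/5, -12/5, -22/5]
R5 ← R5 − (3/5)·R1: [0, -31/5, -6/5, 24/5]
R6 ← R6 + (6/5)·R1: [0, 12/5, 12/5, 2/5]
R3 ← R3 + (34/11)·R2: [0, 0, 12/11, 14/11]
R4 ← R4 + (8/11)·R2: [0, 0, -36/11, -42/11]
R5 ← R5 − (31/11)·R2: [0, 0, 24/11, 28/11]
R6 ← R6 + (12/11)·R2: [0, 0, 12/11, 14/11]
R4 ← R4 + (3)·R3: [0, 0, 0, 0]
R5 ← R5 − (2)·R3: [0, 0, 0, 0]
R6 ← R6 − R3: [0, 0, 0, 0]
3 nonzero rows, so rank(T) = 3.
T has 4 columns; by rank–nullity, nullity = 4 − 3 = 1.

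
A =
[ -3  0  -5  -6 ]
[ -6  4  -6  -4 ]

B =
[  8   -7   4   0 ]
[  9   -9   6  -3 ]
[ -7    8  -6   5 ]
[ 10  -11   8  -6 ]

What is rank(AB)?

First compute AB:
[[-49,  47, -30,  11],
 [-10,   2,   4, -18]]
Now row reduce the product.
R2 ← R2 − (10/49)·R1: [0, -372/49, 496/49, -992/49]
2 nonzero rows, so rank(AB) = 2.

2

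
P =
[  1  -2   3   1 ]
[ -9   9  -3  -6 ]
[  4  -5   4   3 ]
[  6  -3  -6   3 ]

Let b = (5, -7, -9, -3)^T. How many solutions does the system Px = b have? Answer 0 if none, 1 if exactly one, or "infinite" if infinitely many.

Row reduce the augmented matrix [P | b].
R2 ← R2 + (9)·R1: [0, -9, 24, 3, 38]
R3 ← R3 − (4)·R1: [0, 3, -8, -1, -29]
R4 ← R4 − (6)·R1: [0, 9, -24, -3, -33]
R3 ← R3 + (1/3)·R2: [0, 0, 0, 0, -49/3]
R4 ← R4 + R2: [0, 0, 0, 0, 5]
R4 ← R4 + (15/49)·R3: [0, 0, 0, 0, 0]
The echelon form has 3 nonzero rows; the last pivot sits in the augmented column, so rank(P) = 2 but rank([P|b]) = 3.
Since the ranks differ, the system is inconsistent.
It has no solutions.

0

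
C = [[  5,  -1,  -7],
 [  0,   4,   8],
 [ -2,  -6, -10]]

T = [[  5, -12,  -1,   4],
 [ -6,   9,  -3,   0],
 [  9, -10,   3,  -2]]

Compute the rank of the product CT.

2

First compute CT:
[[-32,   1, -23,  34],
 [ 48, -44,  12, -16],
 [-64,  70, -10,  12]]
Now row reduce the product.
R2 ← R2 + (3/2)·R1: [0, -85/2, -45/2, 35]
R3 ← R3 − (2)·R1: [0, 68, 36, -56]
R3 ← R3 + (8/5)·R2: [0, 0, 0, 0]
2 nonzero rows, so rank(CT) = 2.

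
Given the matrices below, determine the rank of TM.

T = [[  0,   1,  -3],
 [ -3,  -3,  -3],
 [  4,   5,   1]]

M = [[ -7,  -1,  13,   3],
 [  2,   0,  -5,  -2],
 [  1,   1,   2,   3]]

2

First compute TM:
[[ -1,  -3, -11, -11],
 [ 12,   0, -30, -12],
 [-17,  -3,  29,   5]]
Now row reduce the product.
R2 ← R2 + (12)·R1: [0, -36, -162, -144]
R3 ← R3 − (17)·R1: [0, 48, 216, 192]
R3 ← R3 + (4/3)·R2: [0, 0, 0, 0]
2 nonzero rows, so rank(TM) = 2.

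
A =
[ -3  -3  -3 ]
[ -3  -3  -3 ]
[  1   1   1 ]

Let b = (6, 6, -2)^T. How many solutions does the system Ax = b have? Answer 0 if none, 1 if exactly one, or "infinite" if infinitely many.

infinite

Row reduce the augmented matrix [A | b].
R2 ← R2 − R1: [0, 0, 0, 0]
R3 ← R3 + (1/3)·R1: [0, 0, 0, 0]
The echelon form has 1 nonzero rows, and every pivot lies in the first 3 columns, so rank(A) = rank([A|b]) = 1.
The system is consistent.
rank = 1 < 3 unknowns, so there are infinitely many solutions.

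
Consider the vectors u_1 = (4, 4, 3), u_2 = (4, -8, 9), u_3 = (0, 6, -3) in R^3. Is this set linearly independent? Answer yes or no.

Form the matrix with these vectors as rows and row reduce.
R2 ← R2 − R1: [0, -12, 6]
R3 ← R3 + (1/2)·R2: [0, 0, 0]
2 nonzero rows, so the 3 vectors span a space of dimension 2.
Since 2 < 3, the vectors are linearly dependent.

no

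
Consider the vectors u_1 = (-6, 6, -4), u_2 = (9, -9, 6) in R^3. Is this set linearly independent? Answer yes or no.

Form the matrix with these vectors as rows and row reduce.
R2 ← R2 + (3/2)·R1: [0, 0, 0]
1 nonzero row, so the 2 vectors span a space of dimension 1.
Since 1 < 2, the vectors are linearly dependent.

no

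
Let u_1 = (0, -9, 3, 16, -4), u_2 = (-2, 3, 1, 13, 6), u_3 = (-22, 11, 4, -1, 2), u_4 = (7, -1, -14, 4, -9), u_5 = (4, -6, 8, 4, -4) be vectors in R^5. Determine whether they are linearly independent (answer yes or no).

yes

Form the matrix with these vectors as rows and row reduce.
Swap R1 ↔ R2
R3 ← R3 − (11)·R1: [0, -22, -7, -144, -64]
R4 ← R4 + (7/2)·R1: [0, 19/2, -21/2, 99/2, 12]
R5 ← R5 + (2)·R1: [0, 0, 10, 30, 8]
R3 ← R3 − (22/9)·R2: [0, 0, -43/3, -1648/9, -488/9]
R4 ← R4 + (19/18)·R2: [0, 0, -22/3, 1195/18, 70/9]
R4 ← R4 − (22/43)·R3: [0, 0, 0, 41299/258, 4582/129]
R5 ← R5 + (30/43)·R3: [0, 0, 0, -12610/129, -3848/129]
R5 ← R5 + (25220/41299)·R4: [0, 0, 0, 0, -336128/41299]
5 nonzero rows, so the 5 vectors span a space of dimension 5.
Since 5 = 5, the vectors are linearly independent.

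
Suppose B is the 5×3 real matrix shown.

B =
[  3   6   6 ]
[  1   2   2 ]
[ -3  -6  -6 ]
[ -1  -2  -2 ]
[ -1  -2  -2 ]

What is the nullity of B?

Row reduce to echelon form.
R2 ← R2 − (1/3)·R1: [0, 0, 0]
R3 ← R3 + R1: [0, 0, 0]
R4 ← R4 + (1/3)·R1: [0, 0, 0]
R5 ← R5 + (1/3)·R1: [0, 0, 0]
1 nonzero row, so rank(B) = 1.
B has 3 columns; by rank–nullity, nullity = 3 − 1 = 2.

2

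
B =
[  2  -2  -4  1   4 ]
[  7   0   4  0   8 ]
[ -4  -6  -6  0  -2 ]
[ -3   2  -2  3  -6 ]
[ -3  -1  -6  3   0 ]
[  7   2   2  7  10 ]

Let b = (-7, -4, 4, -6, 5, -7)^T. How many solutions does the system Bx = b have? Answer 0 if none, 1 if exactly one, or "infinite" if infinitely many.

Row reduce the augmented matrix [B | b].
R2 ← R2 − (7/2)·R1: [0, 7, 18, -7/2, -6, 41/2]
R3 ← R3 + (2)·R1: [0, -10, -14, 2, 6, -10]
R4 ← R4 + (3/2)·R1: [0, -1, -8, 9/2, 0, -33/2]
R5 ← R5 + (3/2)·R1: [0, -4, -12, 9/2, 6, -11/2]
R6 ← R6 − (7/2)·R1: [0, 9, 16, 7/2, -4, 35/2]
R3 ← R3 + (10/7)·R2: [0, 0, 82/7, -3, -18/7, 135/7]
R4 ← R4 + (1/7)·R2: [0, 0, -38/7, 4, -6/7, -95/7]
R5 ← R5 + (4/7)·R2: [0, 0, -12/7, 5/2, 18/7, 87/14]
R6 ← R6 − (9/7)·R2: [0, 0, -50/7, 8, 26/7, -62/7]
R4 ← R4 + (19/41)·R3: [0, 0, 0, 107/41, -84/41, -190/41]
R5 ← R5 + (6/41)·R3: [0, 0, 0, 169/82, 90/41, 741/82]
R6 ← R6 + (25/41)·R3: [0, 0, 0, 253/41, 88/41, 119/41]
R5 ← R5 − (169/214)·R4: [0, 0, 0, 0, 408/107, 2717/214]
R6 ← R6 − (253/107)·R4: [0, 0, 0, 0, 748/107, 1483/107]
R6 ← R6 − (11/6)·R5: [0, 0, 0, 0, 0, -113/12]
The echelon form has 6 nonzero rows; the last pivot sits in the augmented column, so rank(B) = 5 but rank([B|b]) = 6.
Since the ranks differ, the system is inconsistent.
It has no solutions.

0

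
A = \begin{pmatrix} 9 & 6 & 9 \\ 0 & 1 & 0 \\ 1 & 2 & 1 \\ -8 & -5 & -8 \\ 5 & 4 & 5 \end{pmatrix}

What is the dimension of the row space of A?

2

Row reduce to echelon form.
R3 ← R3 − (1/9)·R1: [0, 4/3, 0]
R4 ← R4 + (8/9)·R1: [0, 1/3, 0]
R5 ← R5 − (5/9)·R1: [0, 2/3, 0]
R3 ← R3 − (4/3)·R2: [0, 0, 0]
R4 ← R4 − (1/3)·R2: [0, 0, 0]
R5 ← R5 − (2/3)·R2: [0, 0, 0]
Echelon form has 2 nonzero rows, so rank(A) = 2.
The row space has dimension equal to the rank: 2.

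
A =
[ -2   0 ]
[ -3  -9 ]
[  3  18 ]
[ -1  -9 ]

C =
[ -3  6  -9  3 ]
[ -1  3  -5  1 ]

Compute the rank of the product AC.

First compute AC:
[[  6, -12,  18,  -6],
 [ 18, -45,  72, -18],
 [-27,  72, -117,  27],
 [ 12, -33,  54, -12]]
Now row reduce the product.
R2 ← R2 − (3)·R1: [0, -9, 18, 0]
R3 ← R3 + (9/2)·R1: [0, 18, -36, 0]
R4 ← R4 − (2)·R1: [0, -9, 18, 0]
R3 ← R3 + (2)·R2: [0, 0, 0, 0]
R4 ← R4 − R2: [0, 0, 0, 0]
2 nonzero rows, so rank(AC) = 2.

2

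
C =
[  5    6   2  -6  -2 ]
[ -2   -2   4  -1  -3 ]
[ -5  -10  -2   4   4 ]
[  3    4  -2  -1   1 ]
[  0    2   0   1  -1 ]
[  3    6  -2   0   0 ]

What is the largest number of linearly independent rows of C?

Row reduce to echelon form.
R2 ← R2 + (2/5)·R1: [0, 2/5, 24/5, -17/5, -19/5]
R3 ← R3 + R1: [0, -4, 0, -2, 2]
R4 ← R4 − (3/5)·R1: [0, 2/5, -16/5, 13/5, 11/5]
R6 ← R6 − (3/5)·R1: [0, 12/5, -16/5, 18/5, 6/5]
R3 ← R3 + (10)·R2: [0, 0, 48, -36, -36]
R4 ← R4 − R2: [0, 0, -8, 6, 6]
R5 ← R5 − (5)·R2: [0, 0, -24, 18, 18]
R6 ← R6 − (6)·R2: [0, 0, -32, 24, 24]
R4 ← R4 + (1/6)·R3: [0, 0, 0, 0, 0]
R5 ← R5 + (1/2)·R3: [0, 0, 0, 0, 0]
R6 ← R6 + (2/3)·R3: [0, 0, 0, 0, 0]
Echelon form has 3 nonzero rows, so rank(C) = 3.
The rank gives the maximum number of linearly independent rows: 3.

3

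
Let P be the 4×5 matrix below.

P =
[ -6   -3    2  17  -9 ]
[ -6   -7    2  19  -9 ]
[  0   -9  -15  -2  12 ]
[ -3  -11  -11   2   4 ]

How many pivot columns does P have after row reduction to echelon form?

Row reduce to echelon form.
R2 ← R2 − R1: [0, -4, 0, 2, 0]
R4 ← R4 − (1/2)·R1: [0, -19/2, -12, -13/2, 17/2]
R3 ← R3 − (9/4)·R2: [0, 0, -15, -13/2, 12]
R4 ← R4 − (19/8)·R2: [0, 0, -12, -45/4, 17/2]
R4 ← R4 − (4/5)·R3: [0, 0, 0, -121/20, -11/10]
Echelon form has 4 nonzero rows, so rank(P) = 4.
Each nonzero row contributes one pivot column: 4 pivot columns.

4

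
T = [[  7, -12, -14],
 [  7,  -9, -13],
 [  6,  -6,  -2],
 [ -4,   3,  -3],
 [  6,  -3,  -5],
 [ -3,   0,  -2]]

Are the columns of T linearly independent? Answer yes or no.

yes

Row reduce T to echelon form.
R2 ← R2 − R1: [0, 3, 1]
R3 ← R3 − (6/7)·R1: [0, 30/7, 10]
R4 ← R4 + (4/7)·R1: [0, -27/7, -11]
R5 ← R5 − (6/7)·R1: [0, 51/7, 7]
R6 ← R6 + (3/7)·R1: [0, -36/7, -8]
R3 ← R3 − (10/7)·R2: [0, 0, 60/7]
R4 ← R4 + (9/7)·R2: [0, 0, -68/7]
R5 ← R5 − (17/7)·R2: [0, 0, 32/7]
R6 ← R6 + (12/7)·R2: [0, 0, -44/7]
R4 ← R4 + (17/15)·R3: [0, 0, 0]
R5 ← R5 − (8/15)·R3: [0, 0, 0]
R6 ← R6 + (11/15)·R3: [0, 0, 0]
3 pivots among 3 columns.
Every column is a pivot column, so the columns are linearly independent.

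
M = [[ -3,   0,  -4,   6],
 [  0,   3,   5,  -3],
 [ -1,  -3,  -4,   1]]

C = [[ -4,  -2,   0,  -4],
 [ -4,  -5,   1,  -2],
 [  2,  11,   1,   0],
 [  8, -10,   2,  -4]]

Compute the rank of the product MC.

First compute MC:
[[ 52, -98,   8, -12],
 [-26,  70,   2,   6],
 [ 16, -37,  -5,   6]]
Now row reduce the product.
R2 ← R2 + (1/2)·R1: [0, 21, 6, 0]
R3 ← R3 − (4/13)·R1: [0, -89/13, -97/13, 126/13]
R3 ← R3 + (89/273)·R2: [0, 0, -501/91, 126/13]
3 nonzero rows, so rank(MC) = 3.

3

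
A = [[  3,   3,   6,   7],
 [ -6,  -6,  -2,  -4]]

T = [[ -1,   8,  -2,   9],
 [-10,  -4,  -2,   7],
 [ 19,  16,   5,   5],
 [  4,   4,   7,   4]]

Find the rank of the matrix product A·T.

First compute AT:
[[109, 136,  67, 106],
 [ 12, -72, -14, -122]]
Now row reduce the product.
R2 ← R2 − (12/109)·R1: [0, -9480/109, -2330/109, -14570/109]
2 nonzero rows, so rank(AT) = 2.

2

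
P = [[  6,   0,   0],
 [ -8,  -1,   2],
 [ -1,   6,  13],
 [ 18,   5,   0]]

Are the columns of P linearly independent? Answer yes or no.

Row reduce P to echelon form.
R2 ← R2 + (4/3)·R1: [0, -1, 2]
R3 ← R3 + (1/6)·R1: [0, 6, 13]
R4 ← R4 − (3)·R1: [0, 5, 0]
R3 ← R3 + (6)·R2: [0, 0, 25]
R4 ← R4 + (5)·R2: [0, 0, 10]
R4 ← R4 − (2/5)·R3: [0, 0, 0]
3 pivots among 3 columns.
Every column is a pivot column, so the columns are linearly independent.

yes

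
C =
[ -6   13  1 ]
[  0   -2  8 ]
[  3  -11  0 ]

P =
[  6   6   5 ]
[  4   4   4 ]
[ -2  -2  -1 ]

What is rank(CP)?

2

First compute CP:
[[ 14,  14,  21],
 [-24, -24, -16],
 [-26, -26, -29]]
Now row reduce the product.
R2 ← R2 + (12/7)·R1: [0, 0, 20]
R3 ← R3 + (13/7)·R1: [0, 0, 10]
R3 ← R3 − (1/2)·R2: [0, 0, 0]
2 nonzero rows, so rank(CP) = 2.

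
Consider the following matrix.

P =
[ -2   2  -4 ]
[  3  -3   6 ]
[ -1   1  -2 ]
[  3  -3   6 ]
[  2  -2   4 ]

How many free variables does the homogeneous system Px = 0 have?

Row reduce to echelon form.
R2 ← R2 + (3/2)·R1: [0, 0, 0]
R3 ← R3 − (1/2)·R1: [0, 0, 0]
R4 ← R4 + (3/2)·R1: [0, 0, 0]
R5 ← R5 + R1: [0, 0, 0]
1 nonzero row, so rank(P) = 1.
P has 3 columns; by rank–nullity, nullity = 3 − 1 = 2.

2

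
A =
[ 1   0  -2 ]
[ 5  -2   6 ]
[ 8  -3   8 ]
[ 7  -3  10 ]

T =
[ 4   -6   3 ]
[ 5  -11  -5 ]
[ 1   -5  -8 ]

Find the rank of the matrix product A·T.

First compute AT:
[[  2,   4,  19],
 [ 16, -38, -23],
 [ 25, -55, -25],
 [ 23, -59, -44]]
Now row reduce the product.
R2 ← R2 − (8)·R1: [0, -70, -175]
R3 ← R3 − (25/2)·R1: [0, -105, -525/2]
R4 ← R4 − (23/2)·R1: [0, -105, -525/2]
R3 ← R3 − (3/2)·R2: [0, 0, 0]
R4 ← R4 − (3/2)·R2: [0, 0, 0]
2 nonzero rows, so rank(AT) = 2.

2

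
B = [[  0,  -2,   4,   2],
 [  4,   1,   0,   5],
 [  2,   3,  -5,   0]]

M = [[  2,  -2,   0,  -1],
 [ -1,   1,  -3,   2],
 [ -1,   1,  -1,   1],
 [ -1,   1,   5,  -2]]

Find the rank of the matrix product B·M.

2

First compute BM:
[[ -4,   4,  12,  -4],
 [  2,  -2,  22, -12],
 [  6,  -6,  -4,  -1]]
Now row reduce the product.
R2 ← R2 + (1/2)·R1: [0, 0, 28, -14]
R3 ← R3 + (3/2)·R1: [0, 0, 14, -7]
R3 ← R3 − (1/2)·R2: [0, 0, 0, 0]
2 nonzero rows, so rank(BM) = 2.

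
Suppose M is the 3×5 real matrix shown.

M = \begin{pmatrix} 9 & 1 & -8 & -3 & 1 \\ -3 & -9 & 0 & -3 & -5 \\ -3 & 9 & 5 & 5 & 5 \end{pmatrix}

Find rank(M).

Row reduce to echelon form.
R2 ← R2 + (1/3)·R1: [0, -26/3, -8/3, -4, -14/3]
R3 ← R3 + (1/3)·R1: [0, 28/3, 7/3, 4, 16/3]
R3 ← R3 + (14/13)·R2: [0, 0, -7/13, -4/13, 4/13]
Echelon form has 3 nonzero rows, so rank(M) = 3.

3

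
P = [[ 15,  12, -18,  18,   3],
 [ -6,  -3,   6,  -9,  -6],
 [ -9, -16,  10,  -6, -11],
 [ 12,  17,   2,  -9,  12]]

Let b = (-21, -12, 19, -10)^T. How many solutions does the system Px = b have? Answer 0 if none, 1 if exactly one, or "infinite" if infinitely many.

infinite

Row reduce the augmented matrix [P | b].
R2 ← R2 + (2/5)·R1: [0, 9/5, -6/5, -9/5, -24/5, -102/5]
R3 ← R3 + (3/5)·R1: [0, -44/5, -4/5, 24/5, -46/5, 32/5]
R4 ← R4 − (4/5)·R1: [0, 37/5, 82/5, -117/5, 48/5, 34/5]
R3 ← R3 + (44/9)·R2: [0, 0, -20/3, -4, -98/3, -280/3]
R4 ← R4 − (37/9)·R2: [0, 0, 64/3, -16, 88/3, 272/3]
R4 ← R4 + (16/5)·R3: [0, 0, 0, -144/5, -376/5, -208]
The echelon form has 4 nonzero rows, and every pivot lies in the first 5 columns, so rank(P) = rank([P|b]) = 4.
The system is consistent.
rank = 4 < 5 unknowns, so there are infinitely many solutions.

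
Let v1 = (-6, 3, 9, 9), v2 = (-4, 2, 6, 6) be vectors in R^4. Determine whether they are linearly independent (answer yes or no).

Form the matrix with these vectors as rows and row reduce.
R2 ← R2 − (2/3)·R1: [0, 0, 0, 0]
1 nonzero row, so the 2 vectors span a space of dimension 1.
Since 1 < 2, the vectors are linearly dependent.

no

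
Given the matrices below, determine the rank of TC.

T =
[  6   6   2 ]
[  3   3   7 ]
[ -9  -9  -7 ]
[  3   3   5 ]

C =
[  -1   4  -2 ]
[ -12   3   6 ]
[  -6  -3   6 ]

First compute TC:
[[-90,  36,  36],
 [-81,   0,  54],
 [159, -42, -78],
 [-69,   6,  42]]
Now row reduce the product.
R2 ← R2 − (9/10)·R1: [0, -162/5, 108/5]
R3 ← R3 + (53/30)·R1: [0, 108/5, -72/5]
R4 ← R4 − (23/30)·R1: [0, -108/5, 72/5]
R3 ← R3 + (2/3)·R2: [0, 0, 0]
R4 ← R4 − (2/3)·R2: [0, 0, 0]
2 nonzero rows, so rank(TC) = 2.

2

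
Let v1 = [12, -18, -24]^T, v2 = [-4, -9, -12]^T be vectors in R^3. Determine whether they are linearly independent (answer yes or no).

Form the matrix with these vectors as rows and row reduce.
R2 ← R2 + (1/3)·R1: [0, -15, -20]
2 nonzero rows, so the 2 vectors span a space of dimension 2.
Since 2 = 2, the vectors are linearly independent.

yes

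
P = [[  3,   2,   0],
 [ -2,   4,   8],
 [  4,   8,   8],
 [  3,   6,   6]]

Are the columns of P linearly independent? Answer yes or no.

no

Row reduce P to echelon form.
R2 ← R2 + (2/3)·R1: [0, 16/3, 8]
R3 ← R3 − (4/3)·R1: [0, 16/3, 8]
R4 ← R4 − R1: [0, 4, 6]
R3 ← R3 − R2: [0, 0, 0]
R4 ← R4 − (3/4)·R2: [0, 0, 0]
2 pivots among 3 columns.
Only 2 < 3 pivot columns, so the columns are linearly dependent.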